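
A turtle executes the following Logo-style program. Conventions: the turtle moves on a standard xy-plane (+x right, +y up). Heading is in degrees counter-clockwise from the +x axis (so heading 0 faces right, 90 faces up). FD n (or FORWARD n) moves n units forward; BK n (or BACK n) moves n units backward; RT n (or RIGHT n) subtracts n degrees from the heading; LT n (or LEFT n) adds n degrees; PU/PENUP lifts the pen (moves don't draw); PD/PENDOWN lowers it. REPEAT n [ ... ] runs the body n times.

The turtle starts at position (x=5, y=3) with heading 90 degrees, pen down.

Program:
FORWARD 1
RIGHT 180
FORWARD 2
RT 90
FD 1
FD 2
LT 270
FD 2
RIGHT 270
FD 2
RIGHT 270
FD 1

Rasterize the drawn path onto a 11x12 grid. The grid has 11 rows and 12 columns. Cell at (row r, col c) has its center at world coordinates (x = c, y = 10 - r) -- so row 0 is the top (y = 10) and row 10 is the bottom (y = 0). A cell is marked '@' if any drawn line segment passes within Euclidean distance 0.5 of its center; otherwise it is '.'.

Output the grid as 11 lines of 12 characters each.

Answer: ............
............
............
............
............
............
@@@..@......
@.@..@......
..@@@@......
............
............

Derivation:
Segment 0: (5,3) -> (5,4)
Segment 1: (5,4) -> (5,2)
Segment 2: (5,2) -> (4,2)
Segment 3: (4,2) -> (2,2)
Segment 4: (2,2) -> (2,4)
Segment 5: (2,4) -> (0,4)
Segment 6: (0,4) -> (0,3)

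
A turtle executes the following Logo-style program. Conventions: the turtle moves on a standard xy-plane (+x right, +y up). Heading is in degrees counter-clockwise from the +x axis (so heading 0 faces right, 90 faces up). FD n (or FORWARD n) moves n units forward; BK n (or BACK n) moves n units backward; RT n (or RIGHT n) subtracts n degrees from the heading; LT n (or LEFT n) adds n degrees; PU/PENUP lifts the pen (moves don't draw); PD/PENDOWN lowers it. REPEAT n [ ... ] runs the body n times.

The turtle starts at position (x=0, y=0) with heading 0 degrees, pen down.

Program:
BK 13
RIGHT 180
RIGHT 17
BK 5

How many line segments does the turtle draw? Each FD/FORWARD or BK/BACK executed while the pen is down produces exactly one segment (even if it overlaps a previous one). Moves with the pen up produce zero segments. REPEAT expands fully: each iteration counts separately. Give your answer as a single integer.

Answer: 2

Derivation:
Executing turtle program step by step:
Start: pos=(0,0), heading=0, pen down
BK 13: (0,0) -> (-13,0) [heading=0, draw]
RT 180: heading 0 -> 180
RT 17: heading 180 -> 163
BK 5: (-13,0) -> (-8.218,-1.462) [heading=163, draw]
Final: pos=(-8.218,-1.462), heading=163, 2 segment(s) drawn
Segments drawn: 2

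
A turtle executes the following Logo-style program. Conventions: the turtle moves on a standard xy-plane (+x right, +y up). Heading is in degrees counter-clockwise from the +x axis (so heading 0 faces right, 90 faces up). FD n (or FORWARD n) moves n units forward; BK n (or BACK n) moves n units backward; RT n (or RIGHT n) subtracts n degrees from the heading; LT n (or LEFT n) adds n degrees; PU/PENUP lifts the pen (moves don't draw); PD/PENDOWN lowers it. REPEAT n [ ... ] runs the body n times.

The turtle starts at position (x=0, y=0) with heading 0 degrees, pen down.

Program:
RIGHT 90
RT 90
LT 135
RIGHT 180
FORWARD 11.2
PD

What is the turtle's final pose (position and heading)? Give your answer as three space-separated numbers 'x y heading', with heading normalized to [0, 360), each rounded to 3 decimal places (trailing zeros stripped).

Answer: -7.92 7.92 135

Derivation:
Executing turtle program step by step:
Start: pos=(0,0), heading=0, pen down
RT 90: heading 0 -> 270
RT 90: heading 270 -> 180
LT 135: heading 180 -> 315
RT 180: heading 315 -> 135
FD 11.2: (0,0) -> (-7.92,7.92) [heading=135, draw]
PD: pen down
Final: pos=(-7.92,7.92), heading=135, 1 segment(s) drawn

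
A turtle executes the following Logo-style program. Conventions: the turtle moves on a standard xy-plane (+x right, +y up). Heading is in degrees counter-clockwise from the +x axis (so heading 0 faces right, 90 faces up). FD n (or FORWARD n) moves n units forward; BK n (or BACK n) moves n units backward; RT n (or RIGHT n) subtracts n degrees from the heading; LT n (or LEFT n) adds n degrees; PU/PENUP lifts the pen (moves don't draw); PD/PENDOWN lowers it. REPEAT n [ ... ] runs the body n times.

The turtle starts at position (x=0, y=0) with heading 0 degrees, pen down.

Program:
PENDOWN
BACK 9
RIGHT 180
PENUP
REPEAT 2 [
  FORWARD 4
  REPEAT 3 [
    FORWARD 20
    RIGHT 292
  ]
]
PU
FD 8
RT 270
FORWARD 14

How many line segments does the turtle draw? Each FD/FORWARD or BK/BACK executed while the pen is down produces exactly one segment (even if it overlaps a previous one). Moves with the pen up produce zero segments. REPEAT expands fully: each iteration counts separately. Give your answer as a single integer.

Executing turtle program step by step:
Start: pos=(0,0), heading=0, pen down
PD: pen down
BK 9: (0,0) -> (-9,0) [heading=0, draw]
RT 180: heading 0 -> 180
PU: pen up
REPEAT 2 [
  -- iteration 1/2 --
  FD 4: (-9,0) -> (-13,0) [heading=180, move]
  REPEAT 3 [
    -- iteration 1/3 --
    FD 20: (-13,0) -> (-33,0) [heading=180, move]
    RT 292: heading 180 -> 248
    -- iteration 2/3 --
    FD 20: (-33,0) -> (-40.492,-18.544) [heading=248, move]
    RT 292: heading 248 -> 316
    -- iteration 3/3 --
    FD 20: (-40.492,-18.544) -> (-26.105,-32.437) [heading=316, move]
    RT 292: heading 316 -> 24
  ]
  -- iteration 2/2 --
  FD 4: (-26.105,-32.437) -> (-22.451,-30.81) [heading=24, move]
  REPEAT 3 [
    -- iteration 1/3 --
    FD 20: (-22.451,-30.81) -> (-4.18,-22.675) [heading=24, move]
    RT 292: heading 24 -> 92
    -- iteration 2/3 --
    FD 20: (-4.18,-22.675) -> (-4.878,-2.687) [heading=92, move]
    RT 292: heading 92 -> 160
    -- iteration 3/3 --
    FD 20: (-4.878,-2.687) -> (-23.672,4.153) [heading=160, move]
    RT 292: heading 160 -> 228
  ]
]
PU: pen up
FD 8: (-23.672,4.153) -> (-29.025,-1.792) [heading=228, move]
RT 270: heading 228 -> 318
FD 14: (-29.025,-1.792) -> (-18.621,-11.16) [heading=318, move]
Final: pos=(-18.621,-11.16), heading=318, 1 segment(s) drawn
Segments drawn: 1

Answer: 1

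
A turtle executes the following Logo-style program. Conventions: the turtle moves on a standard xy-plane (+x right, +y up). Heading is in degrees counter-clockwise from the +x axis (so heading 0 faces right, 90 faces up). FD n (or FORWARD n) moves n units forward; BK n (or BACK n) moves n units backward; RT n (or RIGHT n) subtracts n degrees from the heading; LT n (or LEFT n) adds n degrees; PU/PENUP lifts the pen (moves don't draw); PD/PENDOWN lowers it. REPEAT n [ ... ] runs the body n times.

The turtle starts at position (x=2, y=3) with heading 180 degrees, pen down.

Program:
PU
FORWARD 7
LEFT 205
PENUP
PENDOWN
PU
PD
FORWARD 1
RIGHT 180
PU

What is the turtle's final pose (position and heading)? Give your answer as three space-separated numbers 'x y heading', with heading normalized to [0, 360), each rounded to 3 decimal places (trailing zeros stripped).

Executing turtle program step by step:
Start: pos=(2,3), heading=180, pen down
PU: pen up
FD 7: (2,3) -> (-5,3) [heading=180, move]
LT 205: heading 180 -> 25
PU: pen up
PD: pen down
PU: pen up
PD: pen down
FD 1: (-5,3) -> (-4.094,3.423) [heading=25, draw]
RT 180: heading 25 -> 205
PU: pen up
Final: pos=(-4.094,3.423), heading=205, 1 segment(s) drawn

Answer: -4.094 3.423 205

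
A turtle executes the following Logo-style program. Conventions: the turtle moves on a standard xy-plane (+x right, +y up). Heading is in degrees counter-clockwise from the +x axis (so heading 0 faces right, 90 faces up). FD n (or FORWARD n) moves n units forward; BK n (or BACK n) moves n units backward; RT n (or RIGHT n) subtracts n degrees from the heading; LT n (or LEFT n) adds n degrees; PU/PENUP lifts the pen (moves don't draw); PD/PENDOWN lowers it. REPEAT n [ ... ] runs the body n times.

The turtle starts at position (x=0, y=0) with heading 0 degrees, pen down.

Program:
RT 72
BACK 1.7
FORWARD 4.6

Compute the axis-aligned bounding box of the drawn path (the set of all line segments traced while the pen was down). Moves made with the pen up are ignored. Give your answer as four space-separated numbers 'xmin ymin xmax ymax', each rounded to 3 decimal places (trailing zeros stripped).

Executing turtle program step by step:
Start: pos=(0,0), heading=0, pen down
RT 72: heading 0 -> 288
BK 1.7: (0,0) -> (-0.525,1.617) [heading=288, draw]
FD 4.6: (-0.525,1.617) -> (0.896,-2.758) [heading=288, draw]
Final: pos=(0.896,-2.758), heading=288, 2 segment(s) drawn

Segment endpoints: x in {-0.525, 0, 0.896}, y in {-2.758, 0, 1.617}
xmin=-0.525, ymin=-2.758, xmax=0.896, ymax=1.617

Answer: -0.525 -2.758 0.896 1.617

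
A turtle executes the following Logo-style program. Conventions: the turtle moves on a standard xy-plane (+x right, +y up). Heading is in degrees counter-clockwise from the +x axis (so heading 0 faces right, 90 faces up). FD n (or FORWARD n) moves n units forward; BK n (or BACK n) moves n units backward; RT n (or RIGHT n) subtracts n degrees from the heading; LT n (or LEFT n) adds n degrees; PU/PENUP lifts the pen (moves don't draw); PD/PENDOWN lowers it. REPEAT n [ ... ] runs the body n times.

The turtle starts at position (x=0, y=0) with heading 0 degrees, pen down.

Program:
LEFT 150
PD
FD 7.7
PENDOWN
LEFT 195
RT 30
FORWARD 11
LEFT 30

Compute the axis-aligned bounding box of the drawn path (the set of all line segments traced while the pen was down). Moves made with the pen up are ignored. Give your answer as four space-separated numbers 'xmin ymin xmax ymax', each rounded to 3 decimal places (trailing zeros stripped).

Answer: -6.668 -3.928 1.11 3.85

Derivation:
Executing turtle program step by step:
Start: pos=(0,0), heading=0, pen down
LT 150: heading 0 -> 150
PD: pen down
FD 7.7: (0,0) -> (-6.668,3.85) [heading=150, draw]
PD: pen down
LT 195: heading 150 -> 345
RT 30: heading 345 -> 315
FD 11: (-6.668,3.85) -> (1.11,-3.928) [heading=315, draw]
LT 30: heading 315 -> 345
Final: pos=(1.11,-3.928), heading=345, 2 segment(s) drawn

Segment endpoints: x in {-6.668, 0, 1.11}, y in {-3.928, 0, 3.85}
xmin=-6.668, ymin=-3.928, xmax=1.11, ymax=3.85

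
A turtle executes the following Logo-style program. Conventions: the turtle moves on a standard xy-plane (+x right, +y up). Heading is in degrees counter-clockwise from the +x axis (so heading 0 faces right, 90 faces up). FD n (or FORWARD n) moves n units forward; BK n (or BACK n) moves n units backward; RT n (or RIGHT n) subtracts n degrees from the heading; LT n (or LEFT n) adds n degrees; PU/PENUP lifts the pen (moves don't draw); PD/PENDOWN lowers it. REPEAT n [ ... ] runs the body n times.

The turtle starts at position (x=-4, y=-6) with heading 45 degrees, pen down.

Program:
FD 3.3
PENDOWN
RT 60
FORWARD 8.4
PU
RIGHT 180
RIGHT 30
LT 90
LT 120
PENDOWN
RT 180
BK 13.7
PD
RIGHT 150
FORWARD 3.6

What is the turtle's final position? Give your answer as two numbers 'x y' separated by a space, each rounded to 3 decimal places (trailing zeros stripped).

Executing turtle program step by step:
Start: pos=(-4,-6), heading=45, pen down
FD 3.3: (-4,-6) -> (-1.667,-3.667) [heading=45, draw]
PD: pen down
RT 60: heading 45 -> 345
FD 8.4: (-1.667,-3.667) -> (6.447,-5.841) [heading=345, draw]
PU: pen up
RT 180: heading 345 -> 165
RT 30: heading 165 -> 135
LT 90: heading 135 -> 225
LT 120: heading 225 -> 345
PD: pen down
RT 180: heading 345 -> 165
BK 13.7: (6.447,-5.841) -> (19.68,-9.386) [heading=165, draw]
PD: pen down
RT 150: heading 165 -> 15
FD 3.6: (19.68,-9.386) -> (23.158,-8.455) [heading=15, draw]
Final: pos=(23.158,-8.455), heading=15, 4 segment(s) drawn

Answer: 23.158 -8.455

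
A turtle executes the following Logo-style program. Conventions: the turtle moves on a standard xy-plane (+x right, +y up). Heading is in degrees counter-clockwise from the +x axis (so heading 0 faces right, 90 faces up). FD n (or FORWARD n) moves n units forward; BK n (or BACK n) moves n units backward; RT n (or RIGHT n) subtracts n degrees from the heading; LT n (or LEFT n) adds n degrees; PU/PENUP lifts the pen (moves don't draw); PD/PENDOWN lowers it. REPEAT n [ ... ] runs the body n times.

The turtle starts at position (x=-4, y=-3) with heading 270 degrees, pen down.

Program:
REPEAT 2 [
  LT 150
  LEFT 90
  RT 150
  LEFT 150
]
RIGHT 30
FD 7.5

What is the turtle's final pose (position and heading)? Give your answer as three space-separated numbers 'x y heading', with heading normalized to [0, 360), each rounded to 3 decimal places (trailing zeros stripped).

Answer: 3.5 -3 0

Derivation:
Executing turtle program step by step:
Start: pos=(-4,-3), heading=270, pen down
REPEAT 2 [
  -- iteration 1/2 --
  LT 150: heading 270 -> 60
  LT 90: heading 60 -> 150
  RT 150: heading 150 -> 0
  LT 150: heading 0 -> 150
  -- iteration 2/2 --
  LT 150: heading 150 -> 300
  LT 90: heading 300 -> 30
  RT 150: heading 30 -> 240
  LT 150: heading 240 -> 30
]
RT 30: heading 30 -> 0
FD 7.5: (-4,-3) -> (3.5,-3) [heading=0, draw]
Final: pos=(3.5,-3), heading=0, 1 segment(s) drawn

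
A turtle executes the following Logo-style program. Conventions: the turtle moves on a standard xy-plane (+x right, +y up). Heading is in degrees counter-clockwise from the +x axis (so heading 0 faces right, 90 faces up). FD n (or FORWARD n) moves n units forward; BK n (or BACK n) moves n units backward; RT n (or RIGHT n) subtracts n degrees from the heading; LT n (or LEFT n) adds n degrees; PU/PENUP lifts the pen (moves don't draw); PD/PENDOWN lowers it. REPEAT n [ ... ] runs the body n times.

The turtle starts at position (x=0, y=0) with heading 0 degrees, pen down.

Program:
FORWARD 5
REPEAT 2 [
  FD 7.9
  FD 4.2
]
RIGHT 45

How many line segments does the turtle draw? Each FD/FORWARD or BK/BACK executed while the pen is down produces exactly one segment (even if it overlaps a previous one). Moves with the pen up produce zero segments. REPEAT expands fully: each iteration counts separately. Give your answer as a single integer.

Answer: 5

Derivation:
Executing turtle program step by step:
Start: pos=(0,0), heading=0, pen down
FD 5: (0,0) -> (5,0) [heading=0, draw]
REPEAT 2 [
  -- iteration 1/2 --
  FD 7.9: (5,0) -> (12.9,0) [heading=0, draw]
  FD 4.2: (12.9,0) -> (17.1,0) [heading=0, draw]
  -- iteration 2/2 --
  FD 7.9: (17.1,0) -> (25,0) [heading=0, draw]
  FD 4.2: (25,0) -> (29.2,0) [heading=0, draw]
]
RT 45: heading 0 -> 315
Final: pos=(29.2,0), heading=315, 5 segment(s) drawn
Segments drawn: 5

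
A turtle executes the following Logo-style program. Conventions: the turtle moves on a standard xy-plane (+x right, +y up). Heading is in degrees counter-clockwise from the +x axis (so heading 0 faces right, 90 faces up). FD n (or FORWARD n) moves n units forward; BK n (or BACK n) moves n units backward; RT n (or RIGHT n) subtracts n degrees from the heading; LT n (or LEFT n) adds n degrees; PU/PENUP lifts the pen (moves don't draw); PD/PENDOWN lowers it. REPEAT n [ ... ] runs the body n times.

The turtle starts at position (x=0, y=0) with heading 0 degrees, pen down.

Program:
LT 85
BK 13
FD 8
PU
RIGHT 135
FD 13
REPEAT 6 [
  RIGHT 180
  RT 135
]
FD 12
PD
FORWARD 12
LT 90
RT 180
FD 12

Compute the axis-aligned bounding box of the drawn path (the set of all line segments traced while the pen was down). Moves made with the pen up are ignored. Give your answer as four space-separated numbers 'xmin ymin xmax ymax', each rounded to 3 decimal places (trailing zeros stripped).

Executing turtle program step by step:
Start: pos=(0,0), heading=0, pen down
LT 85: heading 0 -> 85
BK 13: (0,0) -> (-1.133,-12.951) [heading=85, draw]
FD 8: (-1.133,-12.951) -> (-0.436,-4.981) [heading=85, draw]
PU: pen up
RT 135: heading 85 -> 310
FD 13: (-0.436,-4.981) -> (7.92,-14.94) [heading=310, move]
REPEAT 6 [
  -- iteration 1/6 --
  RT 180: heading 310 -> 130
  RT 135: heading 130 -> 355
  -- iteration 2/6 --
  RT 180: heading 355 -> 175
  RT 135: heading 175 -> 40
  -- iteration 3/6 --
  RT 180: heading 40 -> 220
  RT 135: heading 220 -> 85
  -- iteration 4/6 --
  RT 180: heading 85 -> 265
  RT 135: heading 265 -> 130
  -- iteration 5/6 --
  RT 180: heading 130 -> 310
  RT 135: heading 310 -> 175
  -- iteration 6/6 --
  RT 180: heading 175 -> 355
  RT 135: heading 355 -> 220
]
FD 12: (7.92,-14.94) -> (-1.272,-22.653) [heading=220, move]
PD: pen down
FD 12: (-1.272,-22.653) -> (-10.465,-30.366) [heading=220, draw]
LT 90: heading 220 -> 310
RT 180: heading 310 -> 130
FD 12: (-10.465,-30.366) -> (-18.178,-21.174) [heading=130, draw]
Final: pos=(-18.178,-21.174), heading=130, 4 segment(s) drawn

Segment endpoints: x in {-18.178, -10.465, -1.272, -1.133, -0.436, 0}, y in {-30.366, -22.653, -21.174, -12.951, -4.981, 0}
xmin=-18.178, ymin=-30.366, xmax=0, ymax=0

Answer: -18.178 -30.366 0 0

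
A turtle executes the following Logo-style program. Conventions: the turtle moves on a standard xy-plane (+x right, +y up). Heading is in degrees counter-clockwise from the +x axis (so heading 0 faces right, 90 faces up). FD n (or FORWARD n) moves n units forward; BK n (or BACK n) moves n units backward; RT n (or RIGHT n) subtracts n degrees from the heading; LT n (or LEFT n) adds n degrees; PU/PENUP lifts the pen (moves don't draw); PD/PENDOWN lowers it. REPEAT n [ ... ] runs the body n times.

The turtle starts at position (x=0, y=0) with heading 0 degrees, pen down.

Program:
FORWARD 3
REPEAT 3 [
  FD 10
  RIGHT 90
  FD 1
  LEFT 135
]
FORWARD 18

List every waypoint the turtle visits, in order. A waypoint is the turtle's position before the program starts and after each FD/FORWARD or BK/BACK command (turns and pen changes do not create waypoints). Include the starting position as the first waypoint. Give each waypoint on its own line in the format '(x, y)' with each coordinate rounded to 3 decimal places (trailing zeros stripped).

Answer: (0, 0)
(3, 0)
(13, 0)
(13, -1)
(20.071, 6.071)
(20.778, 5.364)
(20.778, 15.364)
(21.778, 15.364)
(9.05, 28.092)

Derivation:
Executing turtle program step by step:
Start: pos=(0,0), heading=0, pen down
FD 3: (0,0) -> (3,0) [heading=0, draw]
REPEAT 3 [
  -- iteration 1/3 --
  FD 10: (3,0) -> (13,0) [heading=0, draw]
  RT 90: heading 0 -> 270
  FD 1: (13,0) -> (13,-1) [heading=270, draw]
  LT 135: heading 270 -> 45
  -- iteration 2/3 --
  FD 10: (13,-1) -> (20.071,6.071) [heading=45, draw]
  RT 90: heading 45 -> 315
  FD 1: (20.071,6.071) -> (20.778,5.364) [heading=315, draw]
  LT 135: heading 315 -> 90
  -- iteration 3/3 --
  FD 10: (20.778,5.364) -> (20.778,15.364) [heading=90, draw]
  RT 90: heading 90 -> 0
  FD 1: (20.778,15.364) -> (21.778,15.364) [heading=0, draw]
  LT 135: heading 0 -> 135
]
FD 18: (21.778,15.364) -> (9.05,28.092) [heading=135, draw]
Final: pos=(9.05,28.092), heading=135, 8 segment(s) drawn
Waypoints (9 total):
(0, 0)
(3, 0)
(13, 0)
(13, -1)
(20.071, 6.071)
(20.778, 5.364)
(20.778, 15.364)
(21.778, 15.364)
(9.05, 28.092)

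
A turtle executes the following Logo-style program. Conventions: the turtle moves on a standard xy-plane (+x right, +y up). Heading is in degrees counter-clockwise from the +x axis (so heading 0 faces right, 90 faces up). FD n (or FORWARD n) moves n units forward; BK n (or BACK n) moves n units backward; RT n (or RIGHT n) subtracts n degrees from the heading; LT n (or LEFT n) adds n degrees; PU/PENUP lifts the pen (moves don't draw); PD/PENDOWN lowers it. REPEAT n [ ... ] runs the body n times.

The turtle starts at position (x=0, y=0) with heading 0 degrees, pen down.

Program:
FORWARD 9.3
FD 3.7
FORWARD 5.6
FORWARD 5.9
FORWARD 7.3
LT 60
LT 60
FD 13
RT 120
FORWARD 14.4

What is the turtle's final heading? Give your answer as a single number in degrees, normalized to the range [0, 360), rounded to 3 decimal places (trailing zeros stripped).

Answer: 0

Derivation:
Executing turtle program step by step:
Start: pos=(0,0), heading=0, pen down
FD 9.3: (0,0) -> (9.3,0) [heading=0, draw]
FD 3.7: (9.3,0) -> (13,0) [heading=0, draw]
FD 5.6: (13,0) -> (18.6,0) [heading=0, draw]
FD 5.9: (18.6,0) -> (24.5,0) [heading=0, draw]
FD 7.3: (24.5,0) -> (31.8,0) [heading=0, draw]
LT 60: heading 0 -> 60
LT 60: heading 60 -> 120
FD 13: (31.8,0) -> (25.3,11.258) [heading=120, draw]
RT 120: heading 120 -> 0
FD 14.4: (25.3,11.258) -> (39.7,11.258) [heading=0, draw]
Final: pos=(39.7,11.258), heading=0, 7 segment(s) drawn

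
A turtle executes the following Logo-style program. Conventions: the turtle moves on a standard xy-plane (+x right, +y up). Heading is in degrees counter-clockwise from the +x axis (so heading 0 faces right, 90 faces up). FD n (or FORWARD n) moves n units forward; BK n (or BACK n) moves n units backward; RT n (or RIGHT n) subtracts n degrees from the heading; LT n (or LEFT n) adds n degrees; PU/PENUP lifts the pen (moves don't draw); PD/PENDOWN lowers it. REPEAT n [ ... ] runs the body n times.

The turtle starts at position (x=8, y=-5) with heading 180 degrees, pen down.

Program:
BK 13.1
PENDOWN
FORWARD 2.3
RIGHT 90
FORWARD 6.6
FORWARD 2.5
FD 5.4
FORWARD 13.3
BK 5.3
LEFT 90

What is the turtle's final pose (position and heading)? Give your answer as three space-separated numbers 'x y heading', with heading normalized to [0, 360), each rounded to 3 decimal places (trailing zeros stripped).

Executing turtle program step by step:
Start: pos=(8,-5), heading=180, pen down
BK 13.1: (8,-5) -> (21.1,-5) [heading=180, draw]
PD: pen down
FD 2.3: (21.1,-5) -> (18.8,-5) [heading=180, draw]
RT 90: heading 180 -> 90
FD 6.6: (18.8,-5) -> (18.8,1.6) [heading=90, draw]
FD 2.5: (18.8,1.6) -> (18.8,4.1) [heading=90, draw]
FD 5.4: (18.8,4.1) -> (18.8,9.5) [heading=90, draw]
FD 13.3: (18.8,9.5) -> (18.8,22.8) [heading=90, draw]
BK 5.3: (18.8,22.8) -> (18.8,17.5) [heading=90, draw]
LT 90: heading 90 -> 180
Final: pos=(18.8,17.5), heading=180, 7 segment(s) drawn

Answer: 18.8 17.5 180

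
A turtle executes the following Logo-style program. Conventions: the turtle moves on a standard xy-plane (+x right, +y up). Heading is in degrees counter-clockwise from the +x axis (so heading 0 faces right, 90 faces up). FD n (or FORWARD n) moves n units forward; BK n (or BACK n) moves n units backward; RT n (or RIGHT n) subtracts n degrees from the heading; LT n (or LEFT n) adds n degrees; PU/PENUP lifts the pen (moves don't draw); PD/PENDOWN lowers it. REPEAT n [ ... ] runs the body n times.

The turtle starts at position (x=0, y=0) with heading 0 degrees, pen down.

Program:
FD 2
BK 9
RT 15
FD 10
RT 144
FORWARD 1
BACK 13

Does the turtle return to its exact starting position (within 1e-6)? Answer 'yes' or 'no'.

Answer: no

Derivation:
Executing turtle program step by step:
Start: pos=(0,0), heading=0, pen down
FD 2: (0,0) -> (2,0) [heading=0, draw]
BK 9: (2,0) -> (-7,0) [heading=0, draw]
RT 15: heading 0 -> 345
FD 10: (-7,0) -> (2.659,-2.588) [heading=345, draw]
RT 144: heading 345 -> 201
FD 1: (2.659,-2.588) -> (1.726,-2.947) [heading=201, draw]
BK 13: (1.726,-2.947) -> (13.862,1.712) [heading=201, draw]
Final: pos=(13.862,1.712), heading=201, 5 segment(s) drawn

Start position: (0, 0)
Final position: (13.862, 1.712)
Distance = 13.968; >= 1e-6 -> NOT closed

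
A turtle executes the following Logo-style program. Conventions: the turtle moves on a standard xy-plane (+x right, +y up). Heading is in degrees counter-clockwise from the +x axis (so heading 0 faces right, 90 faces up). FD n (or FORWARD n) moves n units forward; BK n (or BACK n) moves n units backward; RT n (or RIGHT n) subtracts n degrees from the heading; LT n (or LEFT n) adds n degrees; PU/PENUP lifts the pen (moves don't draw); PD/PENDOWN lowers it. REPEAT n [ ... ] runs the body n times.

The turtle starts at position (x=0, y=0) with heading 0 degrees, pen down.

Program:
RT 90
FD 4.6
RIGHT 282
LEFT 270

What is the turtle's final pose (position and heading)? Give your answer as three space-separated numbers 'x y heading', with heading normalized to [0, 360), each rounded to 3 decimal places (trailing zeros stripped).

Executing turtle program step by step:
Start: pos=(0,0), heading=0, pen down
RT 90: heading 0 -> 270
FD 4.6: (0,0) -> (0,-4.6) [heading=270, draw]
RT 282: heading 270 -> 348
LT 270: heading 348 -> 258
Final: pos=(0,-4.6), heading=258, 1 segment(s) drawn

Answer: 0 -4.6 258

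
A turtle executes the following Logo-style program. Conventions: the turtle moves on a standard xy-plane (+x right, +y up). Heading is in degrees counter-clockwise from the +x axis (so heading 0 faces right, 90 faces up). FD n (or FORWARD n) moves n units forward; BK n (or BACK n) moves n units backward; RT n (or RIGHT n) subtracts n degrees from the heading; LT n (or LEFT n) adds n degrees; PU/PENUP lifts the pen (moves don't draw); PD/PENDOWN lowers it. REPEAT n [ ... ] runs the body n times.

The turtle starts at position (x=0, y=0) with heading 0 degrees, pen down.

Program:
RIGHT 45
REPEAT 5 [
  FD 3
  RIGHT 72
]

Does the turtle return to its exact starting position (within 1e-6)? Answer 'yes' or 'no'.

Answer: yes

Derivation:
Executing turtle program step by step:
Start: pos=(0,0), heading=0, pen down
RT 45: heading 0 -> 315
REPEAT 5 [
  -- iteration 1/5 --
  FD 3: (0,0) -> (2.121,-2.121) [heading=315, draw]
  RT 72: heading 315 -> 243
  -- iteration 2/5 --
  FD 3: (2.121,-2.121) -> (0.759,-4.794) [heading=243, draw]
  RT 72: heading 243 -> 171
  -- iteration 3/5 --
  FD 3: (0.759,-4.794) -> (-2.204,-4.325) [heading=171, draw]
  RT 72: heading 171 -> 99
  -- iteration 4/5 --
  FD 3: (-2.204,-4.325) -> (-2.673,-1.362) [heading=99, draw]
  RT 72: heading 99 -> 27
  -- iteration 5/5 --
  FD 3: (-2.673,-1.362) -> (0,0) [heading=27, draw]
  RT 72: heading 27 -> 315
]
Final: pos=(0,0), heading=315, 5 segment(s) drawn

Start position: (0, 0)
Final position: (0, 0)
Distance = 0; < 1e-6 -> CLOSED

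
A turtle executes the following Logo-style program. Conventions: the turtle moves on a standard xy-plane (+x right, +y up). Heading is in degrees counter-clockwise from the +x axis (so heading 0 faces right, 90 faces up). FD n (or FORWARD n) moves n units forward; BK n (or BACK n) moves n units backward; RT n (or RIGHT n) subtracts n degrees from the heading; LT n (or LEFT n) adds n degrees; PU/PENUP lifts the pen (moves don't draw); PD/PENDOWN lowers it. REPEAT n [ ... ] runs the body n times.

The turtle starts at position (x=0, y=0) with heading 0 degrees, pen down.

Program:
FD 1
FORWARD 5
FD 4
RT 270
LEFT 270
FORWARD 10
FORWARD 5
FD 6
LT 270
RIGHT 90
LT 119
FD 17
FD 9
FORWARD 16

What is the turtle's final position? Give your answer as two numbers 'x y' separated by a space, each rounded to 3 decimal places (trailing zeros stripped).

Executing turtle program step by step:
Start: pos=(0,0), heading=0, pen down
FD 1: (0,0) -> (1,0) [heading=0, draw]
FD 5: (1,0) -> (6,0) [heading=0, draw]
FD 4: (6,0) -> (10,0) [heading=0, draw]
RT 270: heading 0 -> 90
LT 270: heading 90 -> 0
FD 10: (10,0) -> (20,0) [heading=0, draw]
FD 5: (20,0) -> (25,0) [heading=0, draw]
FD 6: (25,0) -> (31,0) [heading=0, draw]
LT 270: heading 0 -> 270
RT 90: heading 270 -> 180
LT 119: heading 180 -> 299
FD 17: (31,0) -> (39.242,-14.869) [heading=299, draw]
FD 9: (39.242,-14.869) -> (43.605,-22.74) [heading=299, draw]
FD 16: (43.605,-22.74) -> (51.362,-36.734) [heading=299, draw]
Final: pos=(51.362,-36.734), heading=299, 9 segment(s) drawn

Answer: 51.362 -36.734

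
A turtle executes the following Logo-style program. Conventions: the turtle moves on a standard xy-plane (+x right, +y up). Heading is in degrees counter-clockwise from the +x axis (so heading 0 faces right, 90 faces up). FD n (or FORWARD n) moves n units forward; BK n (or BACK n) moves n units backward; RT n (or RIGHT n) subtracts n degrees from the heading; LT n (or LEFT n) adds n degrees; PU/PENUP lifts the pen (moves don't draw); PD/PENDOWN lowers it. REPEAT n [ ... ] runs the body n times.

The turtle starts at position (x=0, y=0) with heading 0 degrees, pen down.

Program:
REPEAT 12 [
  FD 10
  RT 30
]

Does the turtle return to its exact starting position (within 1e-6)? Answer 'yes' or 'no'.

Answer: yes

Derivation:
Executing turtle program step by step:
Start: pos=(0,0), heading=0, pen down
REPEAT 12 [
  -- iteration 1/12 --
  FD 10: (0,0) -> (10,0) [heading=0, draw]
  RT 30: heading 0 -> 330
  -- iteration 2/12 --
  FD 10: (10,0) -> (18.66,-5) [heading=330, draw]
  RT 30: heading 330 -> 300
  -- iteration 3/12 --
  FD 10: (18.66,-5) -> (23.66,-13.66) [heading=300, draw]
  RT 30: heading 300 -> 270
  -- iteration 4/12 --
  FD 10: (23.66,-13.66) -> (23.66,-23.66) [heading=270, draw]
  RT 30: heading 270 -> 240
  -- iteration 5/12 --
  FD 10: (23.66,-23.66) -> (18.66,-32.321) [heading=240, draw]
  RT 30: heading 240 -> 210
  -- iteration 6/12 --
  FD 10: (18.66,-32.321) -> (10,-37.321) [heading=210, draw]
  RT 30: heading 210 -> 180
  -- iteration 7/12 --
  FD 10: (10,-37.321) -> (0,-37.321) [heading=180, draw]
  RT 30: heading 180 -> 150
  -- iteration 8/12 --
  FD 10: (0,-37.321) -> (-8.66,-32.321) [heading=150, draw]
  RT 30: heading 150 -> 120
  -- iteration 9/12 --
  FD 10: (-8.66,-32.321) -> (-13.66,-23.66) [heading=120, draw]
  RT 30: heading 120 -> 90
  -- iteration 10/12 --
  FD 10: (-13.66,-23.66) -> (-13.66,-13.66) [heading=90, draw]
  RT 30: heading 90 -> 60
  -- iteration 11/12 --
  FD 10: (-13.66,-13.66) -> (-8.66,-5) [heading=60, draw]
  RT 30: heading 60 -> 30
  -- iteration 12/12 --
  FD 10: (-8.66,-5) -> (0,0) [heading=30, draw]
  RT 30: heading 30 -> 0
]
Final: pos=(0,0), heading=0, 12 segment(s) drawn

Start position: (0, 0)
Final position: (0, 0)
Distance = 0; < 1e-6 -> CLOSED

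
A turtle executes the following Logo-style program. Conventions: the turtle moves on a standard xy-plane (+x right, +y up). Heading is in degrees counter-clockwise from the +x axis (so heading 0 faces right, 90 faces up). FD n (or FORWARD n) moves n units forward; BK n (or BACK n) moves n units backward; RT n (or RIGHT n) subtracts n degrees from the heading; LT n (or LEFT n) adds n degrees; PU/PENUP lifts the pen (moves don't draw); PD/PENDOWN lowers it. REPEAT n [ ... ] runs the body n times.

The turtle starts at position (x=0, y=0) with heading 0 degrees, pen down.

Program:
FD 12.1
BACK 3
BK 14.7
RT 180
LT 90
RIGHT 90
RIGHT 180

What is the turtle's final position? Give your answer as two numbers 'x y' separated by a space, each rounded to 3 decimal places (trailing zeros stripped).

Answer: -5.6 0

Derivation:
Executing turtle program step by step:
Start: pos=(0,0), heading=0, pen down
FD 12.1: (0,0) -> (12.1,0) [heading=0, draw]
BK 3: (12.1,0) -> (9.1,0) [heading=0, draw]
BK 14.7: (9.1,0) -> (-5.6,0) [heading=0, draw]
RT 180: heading 0 -> 180
LT 90: heading 180 -> 270
RT 90: heading 270 -> 180
RT 180: heading 180 -> 0
Final: pos=(-5.6,0), heading=0, 3 segment(s) drawn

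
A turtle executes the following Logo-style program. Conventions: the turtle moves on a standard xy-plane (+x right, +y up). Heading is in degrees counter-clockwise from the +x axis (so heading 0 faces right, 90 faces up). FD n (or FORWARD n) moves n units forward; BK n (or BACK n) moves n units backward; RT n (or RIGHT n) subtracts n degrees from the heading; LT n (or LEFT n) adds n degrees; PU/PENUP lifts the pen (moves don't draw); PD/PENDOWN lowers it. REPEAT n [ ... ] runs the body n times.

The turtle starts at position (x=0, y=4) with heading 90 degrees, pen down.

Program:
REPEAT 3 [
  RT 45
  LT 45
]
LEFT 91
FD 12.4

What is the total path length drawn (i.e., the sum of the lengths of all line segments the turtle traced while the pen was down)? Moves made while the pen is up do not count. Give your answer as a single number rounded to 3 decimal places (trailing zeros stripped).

Answer: 12.4

Derivation:
Executing turtle program step by step:
Start: pos=(0,4), heading=90, pen down
REPEAT 3 [
  -- iteration 1/3 --
  RT 45: heading 90 -> 45
  LT 45: heading 45 -> 90
  -- iteration 2/3 --
  RT 45: heading 90 -> 45
  LT 45: heading 45 -> 90
  -- iteration 3/3 --
  RT 45: heading 90 -> 45
  LT 45: heading 45 -> 90
]
LT 91: heading 90 -> 181
FD 12.4: (0,4) -> (-12.398,3.784) [heading=181, draw]
Final: pos=(-12.398,3.784), heading=181, 1 segment(s) drawn

Segment lengths:
  seg 1: (0,4) -> (-12.398,3.784), length = 12.4
Total = 12.4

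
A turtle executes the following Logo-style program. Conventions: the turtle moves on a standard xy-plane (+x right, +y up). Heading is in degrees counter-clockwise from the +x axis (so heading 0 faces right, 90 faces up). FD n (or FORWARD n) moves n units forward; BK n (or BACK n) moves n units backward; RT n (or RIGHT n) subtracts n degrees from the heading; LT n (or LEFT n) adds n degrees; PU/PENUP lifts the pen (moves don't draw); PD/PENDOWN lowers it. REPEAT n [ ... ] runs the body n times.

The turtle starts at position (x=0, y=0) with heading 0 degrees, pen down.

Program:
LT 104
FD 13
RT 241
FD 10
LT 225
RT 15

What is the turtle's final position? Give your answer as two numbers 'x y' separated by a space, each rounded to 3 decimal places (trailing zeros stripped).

Executing turtle program step by step:
Start: pos=(0,0), heading=0, pen down
LT 104: heading 0 -> 104
FD 13: (0,0) -> (-3.145,12.614) [heading=104, draw]
RT 241: heading 104 -> 223
FD 10: (-3.145,12.614) -> (-10.459,5.794) [heading=223, draw]
LT 225: heading 223 -> 88
RT 15: heading 88 -> 73
Final: pos=(-10.459,5.794), heading=73, 2 segment(s) drawn

Answer: -10.459 5.794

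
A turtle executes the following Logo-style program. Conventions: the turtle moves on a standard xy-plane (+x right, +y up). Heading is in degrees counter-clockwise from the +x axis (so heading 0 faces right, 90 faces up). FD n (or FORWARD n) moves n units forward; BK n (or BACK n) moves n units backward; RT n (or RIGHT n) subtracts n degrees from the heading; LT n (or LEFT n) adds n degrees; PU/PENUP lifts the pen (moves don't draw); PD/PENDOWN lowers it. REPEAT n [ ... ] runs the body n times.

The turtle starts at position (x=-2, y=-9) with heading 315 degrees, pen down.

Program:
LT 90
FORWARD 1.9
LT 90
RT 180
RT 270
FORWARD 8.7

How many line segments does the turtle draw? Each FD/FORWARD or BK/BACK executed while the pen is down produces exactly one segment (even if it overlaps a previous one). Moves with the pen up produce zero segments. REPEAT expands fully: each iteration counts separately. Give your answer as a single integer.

Executing turtle program step by step:
Start: pos=(-2,-9), heading=315, pen down
LT 90: heading 315 -> 45
FD 1.9: (-2,-9) -> (-0.656,-7.656) [heading=45, draw]
LT 90: heading 45 -> 135
RT 180: heading 135 -> 315
RT 270: heading 315 -> 45
FD 8.7: (-0.656,-7.656) -> (5.495,-1.505) [heading=45, draw]
Final: pos=(5.495,-1.505), heading=45, 2 segment(s) drawn
Segments drawn: 2

Answer: 2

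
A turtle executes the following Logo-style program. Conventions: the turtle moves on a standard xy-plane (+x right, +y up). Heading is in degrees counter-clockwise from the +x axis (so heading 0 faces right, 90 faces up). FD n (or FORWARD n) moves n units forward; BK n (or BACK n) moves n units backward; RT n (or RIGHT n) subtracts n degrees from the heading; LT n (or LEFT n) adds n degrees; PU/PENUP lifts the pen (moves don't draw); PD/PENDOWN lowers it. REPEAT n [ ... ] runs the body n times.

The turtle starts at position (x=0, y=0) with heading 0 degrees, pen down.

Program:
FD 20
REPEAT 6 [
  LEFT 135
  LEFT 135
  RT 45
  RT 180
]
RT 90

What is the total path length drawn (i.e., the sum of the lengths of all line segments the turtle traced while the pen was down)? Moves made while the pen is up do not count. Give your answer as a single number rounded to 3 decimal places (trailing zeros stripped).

Executing turtle program step by step:
Start: pos=(0,0), heading=0, pen down
FD 20: (0,0) -> (20,0) [heading=0, draw]
REPEAT 6 [
  -- iteration 1/6 --
  LT 135: heading 0 -> 135
  LT 135: heading 135 -> 270
  RT 45: heading 270 -> 225
  RT 180: heading 225 -> 45
  -- iteration 2/6 --
  LT 135: heading 45 -> 180
  LT 135: heading 180 -> 315
  RT 45: heading 315 -> 270
  RT 180: heading 270 -> 90
  -- iteration 3/6 --
  LT 135: heading 90 -> 225
  LT 135: heading 225 -> 0
  RT 45: heading 0 -> 315
  RT 180: heading 315 -> 135
  -- iteration 4/6 --
  LT 135: heading 135 -> 270
  LT 135: heading 270 -> 45
  RT 45: heading 45 -> 0
  RT 180: heading 0 -> 180
  -- iteration 5/6 --
  LT 135: heading 180 -> 315
  LT 135: heading 315 -> 90
  RT 45: heading 90 -> 45
  RT 180: heading 45 -> 225
  -- iteration 6/6 --
  LT 135: heading 225 -> 0
  LT 135: heading 0 -> 135
  RT 45: heading 135 -> 90
  RT 180: heading 90 -> 270
]
RT 90: heading 270 -> 180
Final: pos=(20,0), heading=180, 1 segment(s) drawn

Segment lengths:
  seg 1: (0,0) -> (20,0), length = 20
Total = 20

Answer: 20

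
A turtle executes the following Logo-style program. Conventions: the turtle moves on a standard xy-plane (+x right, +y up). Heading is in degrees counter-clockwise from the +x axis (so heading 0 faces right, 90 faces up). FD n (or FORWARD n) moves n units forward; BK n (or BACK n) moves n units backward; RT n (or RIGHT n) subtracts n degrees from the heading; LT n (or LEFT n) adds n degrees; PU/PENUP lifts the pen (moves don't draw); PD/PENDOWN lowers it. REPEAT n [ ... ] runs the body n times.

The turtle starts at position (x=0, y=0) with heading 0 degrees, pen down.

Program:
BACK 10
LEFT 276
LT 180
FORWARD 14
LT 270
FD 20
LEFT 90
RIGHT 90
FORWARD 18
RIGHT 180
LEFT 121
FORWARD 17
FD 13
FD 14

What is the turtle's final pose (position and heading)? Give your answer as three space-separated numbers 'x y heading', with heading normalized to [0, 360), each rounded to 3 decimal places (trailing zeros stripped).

Answer: 52.808 -17.245 307

Derivation:
Executing turtle program step by step:
Start: pos=(0,0), heading=0, pen down
BK 10: (0,0) -> (-10,0) [heading=0, draw]
LT 276: heading 0 -> 276
LT 180: heading 276 -> 96
FD 14: (-10,0) -> (-11.463,13.923) [heading=96, draw]
LT 270: heading 96 -> 6
FD 20: (-11.463,13.923) -> (8.427,16.014) [heading=6, draw]
LT 90: heading 6 -> 96
RT 90: heading 96 -> 6
FD 18: (8.427,16.014) -> (26.328,17.895) [heading=6, draw]
RT 180: heading 6 -> 186
LT 121: heading 186 -> 307
FD 17: (26.328,17.895) -> (36.559,4.319) [heading=307, draw]
FD 13: (36.559,4.319) -> (44.383,-6.064) [heading=307, draw]
FD 14: (44.383,-6.064) -> (52.808,-17.245) [heading=307, draw]
Final: pos=(52.808,-17.245), heading=307, 7 segment(s) drawn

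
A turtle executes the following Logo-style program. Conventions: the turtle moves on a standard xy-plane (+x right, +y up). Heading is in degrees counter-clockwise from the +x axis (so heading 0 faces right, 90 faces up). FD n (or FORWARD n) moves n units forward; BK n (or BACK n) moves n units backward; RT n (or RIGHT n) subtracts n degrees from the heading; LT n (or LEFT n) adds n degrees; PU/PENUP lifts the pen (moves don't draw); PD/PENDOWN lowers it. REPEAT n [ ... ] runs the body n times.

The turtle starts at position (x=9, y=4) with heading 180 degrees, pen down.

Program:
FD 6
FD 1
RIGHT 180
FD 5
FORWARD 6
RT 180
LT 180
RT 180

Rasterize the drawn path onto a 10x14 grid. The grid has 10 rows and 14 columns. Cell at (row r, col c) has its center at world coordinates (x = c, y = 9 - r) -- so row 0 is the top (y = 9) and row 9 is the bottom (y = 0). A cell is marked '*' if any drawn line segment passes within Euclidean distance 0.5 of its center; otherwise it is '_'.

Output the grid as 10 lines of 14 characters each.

Segment 0: (9,4) -> (3,4)
Segment 1: (3,4) -> (2,4)
Segment 2: (2,4) -> (7,4)
Segment 3: (7,4) -> (13,4)

Answer: ______________
______________
______________
______________
______________
__************
______________
______________
______________
______________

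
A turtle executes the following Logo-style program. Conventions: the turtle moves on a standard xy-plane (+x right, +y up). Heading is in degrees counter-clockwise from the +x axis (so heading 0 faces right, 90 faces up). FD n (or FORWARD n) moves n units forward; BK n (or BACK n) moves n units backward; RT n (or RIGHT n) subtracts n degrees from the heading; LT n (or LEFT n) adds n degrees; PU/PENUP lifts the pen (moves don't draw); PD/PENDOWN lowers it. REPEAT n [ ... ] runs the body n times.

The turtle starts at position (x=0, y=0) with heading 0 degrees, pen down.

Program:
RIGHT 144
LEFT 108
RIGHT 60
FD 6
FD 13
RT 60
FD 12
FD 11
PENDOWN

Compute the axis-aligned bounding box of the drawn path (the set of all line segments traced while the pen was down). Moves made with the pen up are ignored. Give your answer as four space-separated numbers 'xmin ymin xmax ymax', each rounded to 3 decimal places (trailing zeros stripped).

Answer: -22.998 -28.251 0 0

Derivation:
Executing turtle program step by step:
Start: pos=(0,0), heading=0, pen down
RT 144: heading 0 -> 216
LT 108: heading 216 -> 324
RT 60: heading 324 -> 264
FD 6: (0,0) -> (-0.627,-5.967) [heading=264, draw]
FD 13: (-0.627,-5.967) -> (-1.986,-18.896) [heading=264, draw]
RT 60: heading 264 -> 204
FD 12: (-1.986,-18.896) -> (-12.949,-23.777) [heading=204, draw]
FD 11: (-12.949,-23.777) -> (-22.998,-28.251) [heading=204, draw]
PD: pen down
Final: pos=(-22.998,-28.251), heading=204, 4 segment(s) drawn

Segment endpoints: x in {-22.998, -12.949, -1.986, -0.627, 0}, y in {-28.251, -23.777, -18.896, -5.967, 0}
xmin=-22.998, ymin=-28.251, xmax=0, ymax=0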